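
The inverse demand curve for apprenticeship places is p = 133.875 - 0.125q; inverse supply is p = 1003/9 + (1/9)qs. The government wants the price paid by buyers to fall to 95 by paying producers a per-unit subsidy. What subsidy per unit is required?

At a buyer price of 95, quantity demanded is 1071 − 8·95 = 311.
Sellers supply 311 only when they receive ps = 1003/9 + (1/9)·311 = 146.
s = ps − pb = 146 − 95 = 51.

Required subsidy s = 51 per unit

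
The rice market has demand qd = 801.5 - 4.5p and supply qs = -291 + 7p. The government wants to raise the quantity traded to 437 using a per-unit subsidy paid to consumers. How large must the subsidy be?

Required subsidy s = 23 per unit

At q = 437, invert demand for the buyer price: pb = (801.5 − 437)/4.5 = 81; invert supply for the seller price: ps = (437 − (-291))/7 = 104.
The subsidy must fill the gap: s = ps − pb = 104 − 81 = 23.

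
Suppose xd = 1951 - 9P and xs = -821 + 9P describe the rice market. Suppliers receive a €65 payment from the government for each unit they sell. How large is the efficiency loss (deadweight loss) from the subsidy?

Pre-subsidy: 1951 - 9P = -821 + 9P gives P* = 154, x* = 565.
With the subsidy, sellers receive Ps = Pb + 65 for each unit, where Pb is the price buyers pay.
Supply in terms of Pb becomes xs = -821 + 9(Pb + 65) = -236 + 9Pb. Setting this equal to demand: 1951 - 9Pb = -236 + 9Pb, so Pb = 121.5.
Sellers receive Ps = 121.5 + 65 = 186.5; x' = 1951 − 9·121.5 = 857.5.
The subsidy expands output by 857.5 − 565 = 292.5 past the efficient level; on those units the gap between marginal cost and willingness to pay runs from 0 up to 65.
DWL = ½ × 65 × 292.5 = 9506.25.

Deadweight loss = €9506.25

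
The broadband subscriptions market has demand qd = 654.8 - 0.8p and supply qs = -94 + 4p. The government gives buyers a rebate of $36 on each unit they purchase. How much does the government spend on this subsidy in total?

Government cost = $19944

Pre-subsidy: 654.8 - 0.8p = -94 + 4p gives p* = 156, q* = 530.
With the rebate, buyers effectively pay pb = ps − 36, where ps is the price sellers receive.
Demand in terms of ps becomes qd = 654.8 − 0.8(ps − 36) = 683.6 - 0.8ps. Setting this equal to supply: 683.6 - 0.8ps = -94 + 4ps, so ps = 162.
Buyers pay pb = 162 − 36 = 126; q' = -94 + 4·162 = 554.
Government outlay = subsidy × quantity = 36 × 554 = 19944.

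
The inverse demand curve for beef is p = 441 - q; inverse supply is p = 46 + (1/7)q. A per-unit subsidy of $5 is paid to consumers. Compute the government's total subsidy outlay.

Pre-subsidy: 441 - q = 46 + (1/7)q gives q* = 345.625 and p* = 95.375.
With the rebate, buyers effectively pay pb = ps − 5, where ps is the price sellers receive.
On the curves, pb = 441 - q and ps = 46 + (1/7)q; the wedge ps − pb = 5 gives 46 + (1/7)q − (441 - q) = 5, so q' = 350.
Then pb = 441 − 1·350 = 91 and ps = 46 + (1/7)·350 = 96.
Government outlay = subsidy × quantity = 5 × 350 = 1750.

Government cost = $1750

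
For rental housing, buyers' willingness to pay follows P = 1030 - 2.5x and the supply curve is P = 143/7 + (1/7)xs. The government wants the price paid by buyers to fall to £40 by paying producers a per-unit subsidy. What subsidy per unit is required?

At a buyer price of 40, quantity demanded is 412 − 0.4·40 = 396.
Sellers supply 396 only when they receive Ps = 143/7 + (1/7)·396 = 77.
s = Ps − Pb = 77 − 40 = 37.

Required subsidy s = £37 per unit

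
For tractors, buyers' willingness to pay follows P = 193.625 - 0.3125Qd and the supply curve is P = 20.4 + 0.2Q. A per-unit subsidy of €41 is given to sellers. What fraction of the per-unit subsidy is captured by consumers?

Pre-subsidy: 193.625 - 0.3125Q = 20.4 + 0.2Q gives Q* = 338 and P* = 88.
With the subsidy, sellers receive Ps = Pb + 41 for each unit, where Pb is the price buyers pay.
On the curves, Pb = 193.625 - 0.3125Q and Ps = 20.4 + 0.2Q; the wedge Ps − Pb = 41 gives 20.4 + 0.2Q − (193.625 - 0.3125Q) = 41, so Q' = 418.
Then Pb = 193.625 − 0.3125·418 = 63 and Ps = 20.4 + 0.2·418 = 104.
Buyers' price falls by P* − Pb = 88 − 63 = 25; sellers' price rises by Ps − P* = 104 − 88 = 16.
So consumers capture 25/41 = 25/41 of each unit of subsidy.

Consumer share = 25/41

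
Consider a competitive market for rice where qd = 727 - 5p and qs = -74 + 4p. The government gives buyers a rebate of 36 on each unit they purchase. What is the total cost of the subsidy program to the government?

Pre-subsidy: 727 - 5p = -74 + 4p gives p* = 89, q* = 282.
With the rebate, buyers effectively pay pb = ps − 36, where ps is the price sellers receive.
Demand in terms of ps becomes qd = 727 − 5(ps − 36) = 907 - 5ps. Setting this equal to supply: 907 - 5ps = -74 + 4ps, so ps = 109.
Buyers pay pb = 109 − 36 = 73; q' = -74 + 4·109 = 362.
Government outlay = subsidy × quantity = 36 × 362 = 13032.

Government cost = 13032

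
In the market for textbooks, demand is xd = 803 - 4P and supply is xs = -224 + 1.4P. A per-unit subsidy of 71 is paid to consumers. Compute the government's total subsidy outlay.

Government cost = 74053/9

Pre-subsidy: 803 - 4P = -224 + 1.4P gives P* = 5135/27, x* = 1141/27.
With the rebate, buyers effectively pay Pb = Ps − 71, where Ps is the price sellers receive.
Demand in terms of Ps becomes xd = 803 − 4(Ps − 71) = 1087 - 4Ps. Setting this equal to supply: 1087 - 4Ps = -224 + 1.4Ps, so Ps = 2185/9.
Buyers pay Pb = 2185/9 − 71 = 1546/9; x' = -224 + 1.4·(2185/9) = 1043/9.
Government outlay = subsidy × quantity = 71 × 1043/9 = 74053/9.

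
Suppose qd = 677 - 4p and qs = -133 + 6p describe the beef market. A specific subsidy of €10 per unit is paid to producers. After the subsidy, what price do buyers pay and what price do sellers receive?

Buyers pay €75; sellers receive €85

Pre-subsidy: 677 - 4p = -133 + 6p gives p* = 81, q* = 353.
With the subsidy, sellers receive ps = pb + 10 for each unit, where pb is the price buyers pay.
Supply in terms of pb becomes qs = -133 + 6(pb + 10) = -73 + 6pb. Setting this equal to demand: 677 - 4pb = -73 + 6pb, so pb = 75.
Sellers receive ps = 75 + 10 = 85; q' = 677 − 4·75 = 377.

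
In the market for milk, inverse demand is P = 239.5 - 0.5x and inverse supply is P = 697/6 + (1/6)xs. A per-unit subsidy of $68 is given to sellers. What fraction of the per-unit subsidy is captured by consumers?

Consumer share = 0.75

Pre-subsidy: 239.5 - 0.5x = 697/6 + (1/6)x gives x* = 185 and P* = 147.
With the subsidy, sellers receive Ps = Pb + 68 for each unit, where Pb is the price buyers pay.
On the curves, Pb = 239.5 - 0.5x and Ps = 697/6 + (1/6)x; the wedge Ps − Pb = 68 gives 697/6 + (1/6)x − (239.5 - 0.5x) = 68, so x' = 287.
Then Pb = 239.5 − 0.5·287 = 96 and Ps = 697/6 + (1/6)·287 = 164.
Buyers' price falls by P* − Pb = 147 − 96 = 51; sellers' price rises by Ps − P* = 164 − 147 = 17.
So consumers capture 51/68 = 0.75 of each unit of subsidy.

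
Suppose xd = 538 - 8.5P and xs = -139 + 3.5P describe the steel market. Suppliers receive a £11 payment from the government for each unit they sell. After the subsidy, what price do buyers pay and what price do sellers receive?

Pre-subsidy: 538 - 8.5P = -139 + 3.5P gives P* = 677/12, x* = 1403/24.
With the subsidy, sellers receive Ps = Pb + 11 for each unit, where Pb is the price buyers pay.
Supply in terms of Pb becomes xs = -139 + 3.5(Pb + 11) = -100.5 + 3.5Pb. Setting this equal to demand: 538 - 8.5Pb = -100.5 + 3.5Pb, so Pb = 1277/24.
Sellers receive Ps = 1277/24 + 11 = 1541/24; x' = 538 − 8.5·(1277/24) = 4115/48.

Buyers pay 1277/24; sellers receive 1541/24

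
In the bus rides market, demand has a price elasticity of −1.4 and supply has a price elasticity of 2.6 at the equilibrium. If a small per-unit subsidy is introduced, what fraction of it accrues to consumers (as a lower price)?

Consumer share = 0.65

For a small subsidy around the equilibrium, the benefit split depends on the relative slopes, which at a point are proportional to the elasticities.
Buyer share = εs/(εs + |εd|) = 2.6/(2.6 + 1.4) = 0.65; seller share = |εd|/(εs + |εd|) = 0.35.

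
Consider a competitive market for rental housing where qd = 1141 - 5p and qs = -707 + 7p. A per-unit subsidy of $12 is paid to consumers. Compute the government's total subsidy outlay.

Government cost = $4872

Pre-subsidy: 1141 - 5p = -707 + 7p gives p* = 154, q* = 371.
With the rebate, buyers effectively pay pb = ps − 12, where ps is the price sellers receive.
Demand in terms of ps becomes qd = 1141 − 5(ps − 12) = 1201 - 5ps. Setting this equal to supply: 1201 - 5ps = -707 + 7ps, so ps = 159.
Buyers pay pb = 159 − 12 = 147; q' = -707 + 7·159 = 406.
Government outlay = subsidy × quantity = 12 × 406 = 4872.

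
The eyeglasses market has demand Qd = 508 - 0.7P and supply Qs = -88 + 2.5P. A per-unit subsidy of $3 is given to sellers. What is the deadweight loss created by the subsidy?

Pre-subsidy: 508 - 0.7P = -88 + 2.5P gives P* = 186.25, Q* = 377.625.
With the subsidy, sellers receive Ps = Pb + 3 for each unit, where Pb is the price buyers pay.
Supply in terms of Pb becomes Qs = -88 + 2.5(Pb + 3) = -80.5 + 2.5Pb. Setting this equal to demand: 508 - 0.7Pb = -80.5 + 2.5Pb, so Pb = 183.90625.
Sellers receive Ps = 183.90625 + 3 = 186.90625; Q' = 508 − 0.7·183.90625 = 379.265625.
The subsidy expands output by 379.265625 − 377.625 = 1.640625 past the efficient level; on those units the gap between marginal cost and willingness to pay runs from 0 up to 3.
DWL = ½ × 3 × 1.640625 = 2.4609375.

Deadweight loss = $2.4609375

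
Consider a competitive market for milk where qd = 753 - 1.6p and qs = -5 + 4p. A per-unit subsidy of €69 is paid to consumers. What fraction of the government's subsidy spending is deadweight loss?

Pre-subsidy: 753 - 1.6p = -5 + 4p gives p* = 1895/14, q* = 3755/7.
With the rebate, buyers effectively pay pb = ps − 69, where ps is the price sellers receive.
Demand in terms of ps becomes qd = 753 − 1.6(ps − 69) = 863.4 - 1.6ps. Setting this equal to supply: 863.4 - 1.6ps = -5 + 4ps, so ps = 2171/14.
Buyers pay pb = 2171/14 − 69 = 1205/14; q' = -5 + 4·(2171/14) = 4307/7.
ΔCS = ½(3755/7 + 4307/7)(1895/14 − 1205/14) = 1390695/49; ΔPS = ½(3755/7 + 4307/7)(2171/14 − 1895/14) = 556278/49.
Government spending = 69 × 4307/7 = 297183/7.
DWL = ½ × 69 × (4307/7 − 3755/7) = 19044/7; fraction = (19044/7) / (297183/7) = 276/4307.

DWL / government spending = 276/4307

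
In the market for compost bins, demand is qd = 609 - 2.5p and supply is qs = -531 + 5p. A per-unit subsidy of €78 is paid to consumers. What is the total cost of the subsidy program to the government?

Government cost = €28002

Pre-subsidy: 609 - 2.5p = -531 + 5p gives p* = 152, q* = 229.
With the rebate, buyers effectively pay pb = ps − 78, where ps is the price sellers receive.
Demand in terms of ps becomes qd = 609 − 2.5(ps − 78) = 804 - 2.5ps. Setting this equal to supply: 804 - 2.5ps = -531 + 5ps, so ps = 178.
Buyers pay pb = 178 − 78 = 100; q' = -531 + 5·178 = 359.
Government outlay = subsidy × quantity = 78 × 359 = 28002.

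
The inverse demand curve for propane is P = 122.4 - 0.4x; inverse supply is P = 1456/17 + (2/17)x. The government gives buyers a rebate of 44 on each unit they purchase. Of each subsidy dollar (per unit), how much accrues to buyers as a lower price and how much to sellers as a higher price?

Pre-subsidy: 122.4 - 0.4x = 1456/17 + (2/17)x gives x* = 71 and P* = 94.
With the rebate, buyers effectively pay Pb = Ps − 44, where Ps is the price sellers receive.
On the curves, Pb = 122.4 - 0.4x and Ps = 1456/17 + (2/17)x; the wedge Ps − Pb = 44 gives 1456/17 + (2/17)x − (122.4 - 0.4x) = 44, so x' = 156.
Then Pb = 122.4 − 0.4·156 = 60 and Ps = 1456/17 + (2/17)·156 = 104.
Buyers' price falls by P* − Pb = 94 − 60 = 34; sellers' price rises by Ps − P* = 104 − 94 = 10.

Buyers gain 34 per unit; sellers gain 10 per unit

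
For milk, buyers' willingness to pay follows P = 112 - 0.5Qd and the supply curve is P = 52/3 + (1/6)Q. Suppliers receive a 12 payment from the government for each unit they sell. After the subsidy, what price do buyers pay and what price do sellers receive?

Buyers pay 32; sellers receive 44

Pre-subsidy: 112 - 0.5Q = 52/3 + (1/6)Q gives Q* = 142 and P* = 41.
With the subsidy, sellers receive Ps = Pb + 12 for each unit, where Pb is the price buyers pay.
On the curves, Pb = 112 - 0.5Q and Ps = 52/3 + (1/6)Q; the wedge Ps − Pb = 12 gives 52/3 + (1/6)Q − (112 - 0.5Q) = 12, so Q' = 160.
Then Pb = 112 − 0.5·160 = 32 and Ps = 52/3 + (1/6)·160 = 44.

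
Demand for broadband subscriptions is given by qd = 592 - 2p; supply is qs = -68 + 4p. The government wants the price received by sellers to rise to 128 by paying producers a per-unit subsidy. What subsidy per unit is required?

Required subsidy s = 54 per unit

At a seller price of 128, quantity supplied is -68 + 4·128 = 444.
Buyers absorb 444 only when they pay pb with 592 − 2·pb = 444, i.e. pb = 74.
s = ps − pb = 128 − 74 = 54.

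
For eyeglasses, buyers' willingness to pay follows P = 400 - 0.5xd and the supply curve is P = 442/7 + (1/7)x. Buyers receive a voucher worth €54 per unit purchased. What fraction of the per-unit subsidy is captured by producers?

Producer share = 2/9

Pre-subsidy: 400 - 0.5x = 442/7 + (1/7)x gives x* = 524 and P* = 138.
With the rebate, buyers effectively pay Pb = Ps − 54, where Ps is the price sellers receive.
On the curves, Pb = 400 - 0.5x and Ps = 442/7 + (1/7)x; the wedge Ps − Pb = 54 gives 442/7 + (1/7)x − (400 - 0.5x) = 54, so x' = 608.
Then Pb = 400 − 0.5·608 = 96 and Ps = 442/7 + (1/7)·608 = 150.
Buyers' price falls by P* − Pb = 138 − 96 = 42; sellers' price rises by Ps − P* = 150 − 138 = 12.
So producers capture 12/54 = 2/9 of each unit of subsidy.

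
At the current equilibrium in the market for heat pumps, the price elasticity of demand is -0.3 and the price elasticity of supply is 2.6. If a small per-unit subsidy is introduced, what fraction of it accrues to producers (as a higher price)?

Producer share = 3/29

For a small subsidy around the equilibrium, the benefit split depends on the relative slopes, which at a point are proportional to the elasticities.
Buyer share = εs/(εs + |εd|) = 2.6/(2.6 + 0.3) = 26/29; seller share = |εd|/(εs + |εd|) = 3/29.
So producers capture 3/29 of the subsidy.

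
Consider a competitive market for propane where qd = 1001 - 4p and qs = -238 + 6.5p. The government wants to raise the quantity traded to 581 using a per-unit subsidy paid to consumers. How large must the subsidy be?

Required subsidy s = 21 per unit

At q = 581, invert demand for the buyer price: pb = (1001 − 581)/4 = 105; invert supply for the seller price: ps = (581 − (-238))/6.5 = 126.
The subsidy must fill the gap: s = ps − pb = 126 − 105 = 21.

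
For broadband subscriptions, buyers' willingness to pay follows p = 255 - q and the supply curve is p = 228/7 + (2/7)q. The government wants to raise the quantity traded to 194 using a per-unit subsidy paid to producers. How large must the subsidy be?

At q = 194, from the demand curve buyers pay pb = 255 − 1·194 = 61; from the supply curve sellers need ps = 228/7 + (2/7)·194 = 88.
The subsidy must fill the gap: s = ps − pb = 88 − 61 = 27.

Required subsidy s = 27 per unit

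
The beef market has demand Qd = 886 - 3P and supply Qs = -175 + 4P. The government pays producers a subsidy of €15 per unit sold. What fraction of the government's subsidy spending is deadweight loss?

DWL / government spending = 90/3199

Pre-subsidy: 886 - 3P = -175 + 4P gives P* = 1061/7, Q* = 3019/7.
With the subsidy, sellers receive Ps = Pb + 15 for each unit, where Pb is the price buyers pay.
Supply in terms of Pb becomes Qs = -175 + 4(Pb + 15) = -115 + 4Pb. Setting this equal to demand: 886 - 3Pb = -115 + 4Pb, so Pb = 143.
Sellers receive Ps = 143 + 15 = 158; Q' = 886 − 3·143 = 457.
ΔCS = ½(3019/7 + 457)(1061/7 − 143) = 186540/49; ΔPS = ½(3019/7 + 457)(158 − 1061/7) = 139905/49.
Government spending = 15 × 457 = 6855.
DWL = ½ × 15 × (457 − 3019/7) = 1350/7; fraction = (1350/7) / 6855 = 90/3199.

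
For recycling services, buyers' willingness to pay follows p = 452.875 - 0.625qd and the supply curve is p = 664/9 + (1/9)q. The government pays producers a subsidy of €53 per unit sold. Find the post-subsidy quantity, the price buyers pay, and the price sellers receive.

q' = 587; buyers pay €86; sellers receive €139

Pre-subsidy: 452.875 - 0.625q = 664/9 + (1/9)q gives q* = 515 and p* = 131.
With the subsidy, sellers receive ps = pb + 53 for each unit, where pb is the price buyers pay.
On the curves, pb = 452.875 - 0.625q and ps = 664/9 + (1/9)q; the wedge ps − pb = 53 gives 664/9 + (1/9)q − (452.875 - 0.625q) = 53, so q' = 587.
Then pb = 452.875 − 0.625·587 = 86 and ps = 664/9 + (1/9)·587 = 139.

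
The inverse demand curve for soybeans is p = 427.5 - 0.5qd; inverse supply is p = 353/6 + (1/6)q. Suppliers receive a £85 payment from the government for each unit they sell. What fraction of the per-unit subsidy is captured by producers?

Pre-subsidy: 427.5 - 0.5q = 353/6 + (1/6)q gives q* = 553 and p* = 151.
With the subsidy, sellers receive ps = pb + 85 for each unit, where pb is the price buyers pay.
On the curves, pb = 427.5 - 0.5q and ps = 353/6 + (1/6)q; the wedge ps − pb = 85 gives 353/6 + (1/6)q − (427.5 - 0.5q) = 85, so q' = 680.5.
Then pb = 427.5 − 0.5·680.5 = 87.25 and ps = 353/6 + (1/6)·680.5 = 172.25.
Buyers' price falls by p* − pb = 151 − 87.25 = 63.75; sellers' price rises by ps − p* = 172.25 − 151 = 21.25.
So producers capture 21.25/85 = 0.25 of each unit of subsidy.

Producer share = 0.25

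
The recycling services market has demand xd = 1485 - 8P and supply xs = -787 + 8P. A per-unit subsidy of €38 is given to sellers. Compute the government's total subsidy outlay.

Government cost = €19038

Pre-subsidy: 1485 - 8P = -787 + 8P gives P* = 142, x* = 349.
With the subsidy, sellers receive Ps = Pb + 38 for each unit, where Pb is the price buyers pay.
Supply in terms of Pb becomes xs = -787 + 8(Pb + 38) = -483 + 8Pb. Setting this equal to demand: 1485 - 8Pb = -483 + 8Pb, so Pb = 123.
Sellers receive Ps = 123 + 38 = 161; x' = 1485 − 8·123 = 501.
Government outlay = subsidy × quantity = 38 × 501 = 19038.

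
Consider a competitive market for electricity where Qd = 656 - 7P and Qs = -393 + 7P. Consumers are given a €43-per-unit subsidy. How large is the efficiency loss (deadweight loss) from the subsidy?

Deadweight loss = €3235.75

Pre-subsidy: 656 - 7P = -393 + 7P gives P* = 1049/14, Q* = 131.5.
With the rebate, buyers effectively pay Pb = Ps − 43, where Ps is the price sellers receive.
Demand in terms of Ps becomes Qd = 656 − 7(Ps − 43) = 957 - 7Ps. Setting this equal to supply: 957 - 7Ps = -393 + 7Ps, so Ps = 675/7.
Buyers pay Pb = 675/7 − 43 = 374/7; Q' = -393 + 7·(675/7) = 282.
The subsidy expands output by 282 − 131.5 = 150.5 past the efficient level; on those units the gap between marginal cost and willingness to pay runs from 0 up to 43.
DWL = ½ × 43 × 150.5 = 3235.75.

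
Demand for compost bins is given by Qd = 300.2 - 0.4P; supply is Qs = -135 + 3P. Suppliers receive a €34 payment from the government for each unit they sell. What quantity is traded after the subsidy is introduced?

Q' = 261

Pre-subsidy: 300.2 - 0.4P = -135 + 3P gives P* = 128, Q* = 249.
With the subsidy, sellers receive Ps = Pb + 34 for each unit, where Pb is the price buyers pay.
Supply in terms of Pb becomes Qs = -135 + 3(Pb + 34) = -33 + 3Pb. Setting this equal to demand: 300.2 - 0.4Pb = -33 + 3Pb, so Pb = 98.
Sellers receive Ps = 98 + 34 = 132; Q' = 300.2 − 0.4·98 = 261.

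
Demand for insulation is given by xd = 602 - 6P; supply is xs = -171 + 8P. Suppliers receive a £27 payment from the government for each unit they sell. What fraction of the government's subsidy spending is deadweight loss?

Pre-subsidy: 602 - 6P = -171 + 8P gives P* = 773/14, x* = 1895/7.
With the subsidy, sellers receive Ps = Pb + 27 for each unit, where Pb is the price buyers pay.
Supply in terms of Pb becomes xs = -171 + 8(Pb + 27) = 45 + 8Pb. Setting this equal to demand: 602 - 6Pb = 45 + 8Pb, so Pb = 557/14.
Sellers receive Ps = 557/14 + 27 = 935/14; x' = 602 − 6·(557/14) = 2543/7.
ΔCS = ½(1895/7 + 2543/7)(773/14 − 557/14) = 34236/7; ΔPS = ½(1895/7 + 2543/7)(935/14 − 773/14) = 25677/7.
Government spending = 27 × 2543/7 = 68661/7.
DWL = ½ × 27 × (2543/7 − 1895/7) = 8748/7; fraction = (8748/7) / (68661/7) = 324/2543.

DWL / government spending = 324/2543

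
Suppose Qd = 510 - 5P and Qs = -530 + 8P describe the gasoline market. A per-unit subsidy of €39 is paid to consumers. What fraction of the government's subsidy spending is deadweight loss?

Pre-subsidy: 510 - 5P = -530 + 8P gives P* = 80, Q* = 110.
With the rebate, buyers effectively pay Pb = Ps − 39, where Ps is the price sellers receive.
Demand in terms of Ps becomes Qd = 510 − 5(Ps − 39) = 705 - 5Ps. Setting this equal to supply: 705 - 5Ps = -530 + 8Ps, so Ps = 95.
Buyers pay Pb = 95 − 39 = 56; Q' = -530 + 8·95 = 230.
ΔCS = ½(110 + 230)(80 − 56) = 4080; ΔPS = ½(110 + 230)(95 − 80) = 2550.
Government spending = 39 × 230 = 8970.
DWL = ½ × 39 × (230 − 110) = 2340; fraction = 2340 / 8970 = 6/23.

DWL / government spending = 6/23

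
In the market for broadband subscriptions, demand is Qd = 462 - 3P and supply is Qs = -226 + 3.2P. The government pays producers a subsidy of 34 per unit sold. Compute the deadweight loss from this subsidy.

Deadweight loss = 27744/31

Pre-subsidy: 462 - 3P = -226 + 3.2P gives P* = 3440/31, Q* = 4002/31.
With the subsidy, sellers receive Ps = Pb + 34 for each unit, where Pb is the price buyers pay.
Supply in terms of Pb becomes Qs = -226 + 3.2(Pb + 34) = -117.2 + 3.2Pb. Setting this equal to demand: 462 - 3Pb = -117.2 + 3.2Pb, so Pb = 2896/31.
Sellers receive Ps = 2896/31 + 34 = 3950/31; Q' = 462 − 3·(2896/31) = 5634/31.
The subsidy expands output by 5634/31 − 4002/31 = 1632/31 past the efficient level; on those units the gap between marginal cost and willingness to pay runs from 0 up to 34.
DWL = ½ × 34 × 1632/31 = 27744/31.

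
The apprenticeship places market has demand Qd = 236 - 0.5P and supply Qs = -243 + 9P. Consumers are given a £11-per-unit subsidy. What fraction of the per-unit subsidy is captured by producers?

Pre-subsidy: 236 - 0.5P = -243 + 9P gives P* = 958/19, Q* = 4005/19.
With the rebate, buyers effectively pay Pb = Ps − 11, where Ps is the price sellers receive.
Demand in terms of Ps becomes Qd = 236 − 0.5(Ps − 11) = 241.5 - 0.5Ps. Setting this equal to supply: 241.5 - 0.5Ps = -243 + 9Ps, so Ps = 51.
Buyers pay Pb = 51 − 11 = 40; Q' = -243 + 9·51 = 216.
Buyers' price falls by P* − Pb = 958/19 − 40 = 198/19; sellers' price rises by Ps − P* = 51 − 958/19 = 11/19.
So producers capture (11/19)/11 = 1/19 of each unit of subsidy.

Producer share = 1/19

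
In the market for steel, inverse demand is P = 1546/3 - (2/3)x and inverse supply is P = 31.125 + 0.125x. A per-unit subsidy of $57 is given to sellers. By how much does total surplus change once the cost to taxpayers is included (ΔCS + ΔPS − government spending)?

Pre-subsidy: 1546/3 - (2/3)x = 31.125 + 0.125x gives x* = 11621/19 and P* = 2044/19.
With the subsidy, sellers receive Ps = Pb + 57 for each unit, where Pb is the price buyers pay.
On the curves, Pb = 1546/3 - (2/3)x and Ps = 31.125 + 0.125x; the wedge Ps − Pb = 57 gives 31.125 + 0.125x − (1546/3 - (2/3)x) = 57, so x' = 12989/19.
Then Pb = 1546/3 − (2/3)·(12989/19) = 1132/19 and Ps = 31.125 + 0.125·(12989/19) = 2215/19.
ΔCS = ½(11621/19 + 12989/19)(2044/19 − 1132/19) = 590640/19; ΔPS = ½(11621/19 + 12989/19)(2215/19 − 2044/19) = 110745/19.
Government spending = 57 × 12989/19 = 38967.
Net change = 590640/19 + 110745/19 − 38967 = -2052. The loss equals the DWL triangle ½·57·72.

Net change in total surplus = -$2052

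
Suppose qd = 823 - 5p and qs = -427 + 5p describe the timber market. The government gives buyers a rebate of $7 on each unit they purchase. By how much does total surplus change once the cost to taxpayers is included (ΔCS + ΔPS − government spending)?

Pre-subsidy: 823 - 5p = -427 + 5p gives p* = 125, q* = 198.
With the rebate, buyers effectively pay pb = ps − 7, where ps is the price sellers receive.
Demand in terms of ps becomes qd = 823 − 5(ps − 7) = 858 - 5ps. Setting this equal to supply: 858 - 5ps = -427 + 5ps, so ps = 128.5.
Buyers pay pb = 128.5 − 7 = 121.5; q' = -427 + 5·128.5 = 215.5.
ΔCS = ½(198 + 215.5)(125 − 121.5) = 723.625; ΔPS = ½(198 + 215.5)(128.5 − 125) = 723.625.
Government spending = 7 × 215.5 = 1508.5.
Net change = 723.625 + 723.625 − 1508.5 = -61.25. The loss equals the DWL triangle ½·7·17.5.

Net change in total surplus = -$61.25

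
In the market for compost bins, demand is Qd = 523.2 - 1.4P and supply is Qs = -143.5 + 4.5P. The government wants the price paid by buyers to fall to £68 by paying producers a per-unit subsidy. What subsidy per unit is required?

Required subsidy s = £59 per unit

At a buyer price of 68, quantity demanded is 523.2 − 1.4·68 = 428.
Sellers supply 428 only when they receive Ps with -143.5 + 4.5·Ps = 428, i.e. Ps = 127.
s = Ps − Pb = 127 − 68 = 59.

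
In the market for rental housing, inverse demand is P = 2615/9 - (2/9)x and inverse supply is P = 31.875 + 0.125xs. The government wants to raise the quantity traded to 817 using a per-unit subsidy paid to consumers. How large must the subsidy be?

At x = 817, from the demand curve buyers pay Pb = 2615/9 − (2/9)·817 = 109; from the supply curve sellers need Ps = 31.875 + 0.125·817 = 134.
The subsidy must fill the gap: s = Ps − Pb = 134 − 109 = 25.

Required subsidy s = 25 per unit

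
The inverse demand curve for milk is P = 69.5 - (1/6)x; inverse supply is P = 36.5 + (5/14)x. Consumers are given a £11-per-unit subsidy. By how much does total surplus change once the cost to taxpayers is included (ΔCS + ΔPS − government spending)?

Net change in total surplus = -£115.5

Pre-subsidy: 69.5 - (1/6)x = 36.5 + (5/14)x gives x* = 63 and P* = 59.
With the rebate, buyers effectively pay Pb = Ps − 11, where Ps is the price sellers receive.
On the curves, Pb = 69.5 - (1/6)x and Ps = 36.5 + (5/14)x; the wedge Ps − Pb = 11 gives 36.5 + (5/14)x − (69.5 - (1/6)x) = 11, so x' = 84.
Then Pb = 69.5 − (1/6)·84 = 55.5 and Ps = 36.5 + (5/14)·84 = 66.5.
ΔCS = ½(63 + 84)(59 − 55.5) = 257.25; ΔPS = ½(63 + 84)(66.5 − 59) = 551.25.
Government spending = 11 × 84 = 924.
Net change = 257.25 + 551.25 − 924 = -115.5. The loss equals the DWL triangle ½·11·21.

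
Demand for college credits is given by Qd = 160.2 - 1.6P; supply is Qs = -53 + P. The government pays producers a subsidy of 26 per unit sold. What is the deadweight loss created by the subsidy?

Pre-subsidy: 160.2 - 1.6P = -53 + P gives P* = 82, Q* = 29.
With the subsidy, sellers receive Ps = Pb + 26 for each unit, where Pb is the price buyers pay.
Supply in terms of Pb becomes Qs = -53 + 1(Pb + 26) = -27 + Pb. Setting this equal to demand: 160.2 - 1.6Pb = -27 + Pb, so Pb = 72.
Sellers receive Ps = 72 + 26 = 98; Q' = 160.2 − 1.6·72 = 45.
The subsidy expands output by 45 − 29 = 16 past the efficient level; on those units the gap between marginal cost and willingness to pay runs from 0 up to 26.
DWL = ½ × 26 × 16 = 208.

Deadweight loss = 208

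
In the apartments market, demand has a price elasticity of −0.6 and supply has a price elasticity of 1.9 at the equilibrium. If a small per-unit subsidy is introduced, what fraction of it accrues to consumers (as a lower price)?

Consumer share = 0.76

For a small subsidy around the equilibrium, the benefit split depends on the relative slopes, which at a point are proportional to the elasticities.
Buyer share = εs/(εs + |εd|) = 1.9/(1.9 + 0.6) = 0.76; seller share = |εd|/(εs + |εd|) = 0.24.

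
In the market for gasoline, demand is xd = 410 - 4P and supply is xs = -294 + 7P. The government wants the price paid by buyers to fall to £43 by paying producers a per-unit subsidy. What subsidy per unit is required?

Required subsidy s = £33 per unit

At a buyer price of 43, quantity demanded is 410 − 4·43 = 238.
Sellers supply 238 only when they receive Ps with -294 + 7·Ps = 238, i.e. Ps = 76.
s = Ps − Pb = 76 − 43 = 33.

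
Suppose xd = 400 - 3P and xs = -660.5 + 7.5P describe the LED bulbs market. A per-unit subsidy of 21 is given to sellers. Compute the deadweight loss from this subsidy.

Deadweight loss = 472.5

Pre-subsidy: 400 - 3P = -660.5 + 7.5P gives P* = 101, x* = 97.
With the subsidy, sellers receive Ps = Pb + 21 for each unit, where Pb is the price buyers pay.
Supply in terms of Pb becomes xs = -660.5 + 7.5(Pb + 21) = -503 + 7.5Pb. Setting this equal to demand: 400 - 3Pb = -503 + 7.5Pb, so Pb = 86.
Sellers receive Ps = 86 + 21 = 107; x' = 400 − 3·86 = 142.
The subsidy expands output by 142 − 97 = 45 past the efficient level; on those units the gap between marginal cost and willingness to pay runs from 0 up to 21.
DWL = ½ × 21 × 45 = 472.5.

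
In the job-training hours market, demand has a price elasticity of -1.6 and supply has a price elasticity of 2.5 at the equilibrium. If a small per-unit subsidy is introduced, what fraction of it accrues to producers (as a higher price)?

For a small subsidy around the equilibrium, the benefit split depends on the relative slopes, which at a point are proportional to the elasticities.
Buyer share = εs/(εs + |εd|) = 2.5/(2.5 + 1.6) = 25/41; seller share = |εd|/(εs + |εd|) = 16/41.
So producers capture 16/41 of the subsidy.

Producer share = 16/41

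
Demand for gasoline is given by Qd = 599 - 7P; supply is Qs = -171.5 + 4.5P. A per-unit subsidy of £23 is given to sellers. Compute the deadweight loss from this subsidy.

Pre-subsidy: 599 - 7P = -171.5 + 4.5P gives P* = 67, Q* = 130.
With the subsidy, sellers receive Ps = Pb + 23 for each unit, where Pb is the price buyers pay.
Supply in terms of Pb becomes Qs = -171.5 + 4.5(Pb + 23) = -68 + 4.5Pb. Setting this equal to demand: 599 - 7Pb = -68 + 4.5Pb, so Pb = 58.
Sellers receive Ps = 58 + 23 = 81; Q' = 599 − 7·58 = 193.
The subsidy expands output by 193 − 130 = 63 past the efficient level; on those units the gap between marginal cost and willingness to pay runs from 0 up to 23.
DWL = ½ × 23 × 63 = 724.5.

Deadweight loss = £724.5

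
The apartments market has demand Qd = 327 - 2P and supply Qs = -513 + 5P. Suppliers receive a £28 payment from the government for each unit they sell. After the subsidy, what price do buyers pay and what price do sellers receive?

Pre-subsidy: 327 - 2P = -513 + 5P gives P* = 120, Q* = 87.
With the subsidy, sellers receive Ps = Pb + 28 for each unit, where Pb is the price buyers pay.
Supply in terms of Pb becomes Qs = -513 + 5(Pb + 28) = -373 + 5Pb. Setting this equal to demand: 327 - 2Pb = -373 + 5Pb, so Pb = 100.
Sellers receive Ps = 100 + 28 = 128; Q' = 327 − 2·100 = 127.

Buyers pay £100; sellers receive £128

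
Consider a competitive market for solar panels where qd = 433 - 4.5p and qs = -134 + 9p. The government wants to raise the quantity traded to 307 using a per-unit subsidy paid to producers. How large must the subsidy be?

At q = 307, invert demand for the buyer price: pb = (433 − 307)/4.5 = 28; invert supply for the seller price: ps = (307 − (-134))/9 = 49.
The subsidy must fill the gap: s = ps − pb = 49 − 28 = 21.

Required subsidy s = 21 per unit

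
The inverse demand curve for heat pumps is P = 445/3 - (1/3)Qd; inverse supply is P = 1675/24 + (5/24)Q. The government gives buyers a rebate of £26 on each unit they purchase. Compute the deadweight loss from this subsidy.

Deadweight loss = £624

Pre-subsidy: 445/3 - (1/3)Q = 1675/24 + (5/24)Q gives Q* = 145 and P* = 100.
With the rebate, buyers effectively pay Pb = Ps − 26, where Ps is the price sellers receive.
On the curves, Pb = 445/3 - (1/3)Q and Ps = 1675/24 + (5/24)Q; the wedge Ps − Pb = 26 gives 1675/24 + (5/24)Q − (445/3 - (1/3)Q) = 26, so Q' = 193.
Then Pb = 445/3 − (1/3)·193 = 84 and Ps = 1675/24 + (5/24)·193 = 110.
The subsidy expands output by 193 − 145 = 48 past the efficient level; on those units the gap between marginal cost and willingness to pay runs from 0 up to 26.
DWL = ½ × 26 × 48 = 624.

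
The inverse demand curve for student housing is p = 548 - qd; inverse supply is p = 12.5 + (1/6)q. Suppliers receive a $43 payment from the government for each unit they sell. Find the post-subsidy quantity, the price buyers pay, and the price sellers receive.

Pre-subsidy: 548 - q = 12.5 + (1/6)q gives q* = 459 and p* = 89.
With the subsidy, sellers receive ps = pb + 43 for each unit, where pb is the price buyers pay.
On the curves, pb = 548 - q and ps = 12.5 + (1/6)q; the wedge ps − pb = 43 gives 12.5 + (1/6)q − (548 - q) = 43, so q' = 3471/7.
Then pb = 548 − 1·(3471/7) = 365/7 and ps = 12.5 + (1/6)·(3471/7) = 666/7.

q' = 3471/7; buyers pay 365/7; sellers receive 666/7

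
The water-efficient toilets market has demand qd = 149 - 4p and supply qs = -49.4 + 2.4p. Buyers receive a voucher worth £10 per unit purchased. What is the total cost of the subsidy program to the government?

Government cost = £400

Pre-subsidy: 149 - 4p = -49.4 + 2.4p gives p* = 31, q* = 25.
With the rebate, buyers effectively pay pb = ps − 10, where ps is the price sellers receive.
Demand in terms of ps becomes qd = 149 − 4(ps − 10) = 189 - 4ps. Setting this equal to supply: 189 - 4ps = -49.4 + 2.4ps, so ps = 37.25.
Buyers pay pb = 37.25 − 10 = 27.25; q' = -49.4 + 2.4·37.25 = 40.
Government outlay = subsidy × quantity = 10 × 40 = 400.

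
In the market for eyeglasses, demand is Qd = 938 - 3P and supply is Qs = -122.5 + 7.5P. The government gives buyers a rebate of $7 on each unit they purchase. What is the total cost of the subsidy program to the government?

Government cost = $4550

Pre-subsidy: 938 - 3P = -122.5 + 7.5P gives P* = 101, Q* = 635.
With the rebate, buyers effectively pay Pb = Ps − 7, where Ps is the price sellers receive.
Demand in terms of Ps becomes Qd = 938 − 3(Ps − 7) = 959 - 3Ps. Setting this equal to supply: 959 - 3Ps = -122.5 + 7.5Ps, so Ps = 103.
Buyers pay Pb = 103 − 7 = 96; Q' = -122.5 + 7.5·103 = 650.
Government outlay = subsidy × quantity = 7 × 650 = 4550.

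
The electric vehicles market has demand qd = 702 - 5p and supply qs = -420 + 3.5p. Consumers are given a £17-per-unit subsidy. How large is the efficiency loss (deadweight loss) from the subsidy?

Deadweight loss = £297.5

Pre-subsidy: 702 - 5p = -420 + 3.5p gives p* = 132, q* = 42.
With the rebate, buyers effectively pay pb = ps − 17, where ps is the price sellers receive.
Demand in terms of ps becomes qd = 702 − 5(ps − 17) = 787 - 5ps. Setting this equal to supply: 787 - 5ps = -420 + 3.5ps, so ps = 142.
Buyers pay pb = 142 − 17 = 125; q' = -420 + 3.5·142 = 77.
The subsidy expands output by 77 − 42 = 35 past the efficient level; on those units the gap between marginal cost and willingness to pay runs from 0 up to 17.
DWL = ½ × 17 × 35 = 297.5.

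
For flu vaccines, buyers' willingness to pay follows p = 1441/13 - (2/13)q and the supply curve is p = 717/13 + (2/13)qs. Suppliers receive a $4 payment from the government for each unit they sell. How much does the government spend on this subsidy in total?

Government cost = $776

Pre-subsidy: 1441/13 - (2/13)q = 717/13 + (2/13)q gives q* = 181 and p* = 83.
With the subsidy, sellers receive ps = pb + 4 for each unit, where pb is the price buyers pay.
On the curves, pb = 1441/13 - (2/13)q and ps = 717/13 + (2/13)q; the wedge ps − pb = 4 gives 717/13 + (2/13)q − (1441/13 - (2/13)q) = 4, so q' = 194.
Then pb = 1441/13 − (2/13)·194 = 81 and ps = 717/13 + (2/13)·194 = 85.
Government outlay = subsidy × quantity = 4 × 194 = 776.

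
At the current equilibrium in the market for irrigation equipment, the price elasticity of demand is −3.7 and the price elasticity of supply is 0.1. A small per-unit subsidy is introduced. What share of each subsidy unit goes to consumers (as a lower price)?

For a small subsidy around the equilibrium, the benefit split depends on the relative slopes, which at a point are proportional to the elasticities.
Buyer share = εs/(εs + |εd|) = 0.1/(0.1 + 3.7) = 1/38; seller share = |εd|/(εs + |εd|) = 37/38.

Consumer share = 1/38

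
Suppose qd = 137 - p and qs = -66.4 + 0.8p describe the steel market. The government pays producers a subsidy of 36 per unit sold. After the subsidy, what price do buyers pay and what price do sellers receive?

Buyers pay 97; sellers receive 133

Pre-subsidy: 137 - p = -66.4 + 0.8p gives p* = 113, q* = 24.
With the subsidy, sellers receive ps = pb + 36 for each unit, where pb is the price buyers pay.
Supply in terms of pb becomes qs = -66.4 + 0.8(pb + 36) = -37.6 + 0.8pb. Setting this equal to demand: 137 - pb = -37.6 + 0.8pb, so pb = 97.
Sellers receive ps = 97 + 36 = 133; q' = 137 − 1·97 = 40.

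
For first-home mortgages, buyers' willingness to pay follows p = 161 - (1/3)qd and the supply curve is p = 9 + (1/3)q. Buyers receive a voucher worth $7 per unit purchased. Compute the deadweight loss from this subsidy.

Pre-subsidy: 161 - (1/3)q = 9 + (1/3)q gives q* = 228 and p* = 85.
With the rebate, buyers effectively pay pb = ps − 7, where ps is the price sellers receive.
On the curves, pb = 161 - (1/3)q and ps = 9 + (1/3)q; the wedge ps − pb = 7 gives 9 + (1/3)q − (161 - (1/3)q) = 7, so q' = 238.5.
Then pb = 161 − (1/3)·238.5 = 81.5 and ps = 9 + (1/3)·238.5 = 88.5.
The subsidy expands output by 238.5 − 228 = 10.5 past the efficient level; on those units the gap between marginal cost and willingness to pay runs from 0 up to 7.
DWL = ½ × 7 × 10.5 = 36.75.

Deadweight loss = $36.75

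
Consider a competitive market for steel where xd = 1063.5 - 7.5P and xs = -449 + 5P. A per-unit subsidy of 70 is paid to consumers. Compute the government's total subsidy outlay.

Pre-subsidy: 1063.5 - 7.5P = -449 + 5P gives P* = 121, x* = 156.
With the rebate, buyers effectively pay Pb = Ps − 70, where Ps is the price sellers receive.
Demand in terms of Ps becomes xd = 1063.5 − 7.5(Ps − 70) = 1588.5 - 7.5Ps. Setting this equal to supply: 1588.5 - 7.5Ps = -449 + 5Ps, so Ps = 163.
Buyers pay Pb = 163 − 70 = 93; x' = -449 + 5·163 = 366.
Government outlay = subsidy × quantity = 70 × 366 = 25620.

Government cost = 25620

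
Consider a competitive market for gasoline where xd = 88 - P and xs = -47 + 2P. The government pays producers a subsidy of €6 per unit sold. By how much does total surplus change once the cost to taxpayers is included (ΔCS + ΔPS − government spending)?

Pre-subsidy: 88 - P = -47 + 2P gives P* = 45, x* = 43.
With the subsidy, sellers receive Ps = Pb + 6 for each unit, where Pb is the price buyers pay.
Supply in terms of Pb becomes xs = -47 + 2(Pb + 6) = -35 + 2Pb. Setting this equal to demand: 88 - Pb = -35 + 2Pb, so Pb = 41.
Sellers receive Ps = 41 + 6 = 47; x' = 88 − 1·41 = 47.
ΔCS = ½(43 + 47)(45 − 41) = 180; ΔPS = ½(43 + 47)(47 − 45) = 90.
Government spending = 6 × 47 = 282.
Net change = 180 + 90 − 282 = -12. The loss equals the DWL triangle ½·6·4.

Net change in total surplus = -€12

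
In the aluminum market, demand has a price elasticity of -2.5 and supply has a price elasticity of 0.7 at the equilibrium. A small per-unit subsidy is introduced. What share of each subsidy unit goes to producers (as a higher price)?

Producer share = 0.78125

For a small subsidy around the equilibrium, the benefit split depends on the relative slopes, which at a point are proportional to the elasticities.
Buyer share = εs/(εs + |εd|) = 0.7/(0.7 + 2.5) = 0.21875; seller share = |εd|/(εs + |εd|) = 0.78125.
So producers capture 0.78125 of the subsidy.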